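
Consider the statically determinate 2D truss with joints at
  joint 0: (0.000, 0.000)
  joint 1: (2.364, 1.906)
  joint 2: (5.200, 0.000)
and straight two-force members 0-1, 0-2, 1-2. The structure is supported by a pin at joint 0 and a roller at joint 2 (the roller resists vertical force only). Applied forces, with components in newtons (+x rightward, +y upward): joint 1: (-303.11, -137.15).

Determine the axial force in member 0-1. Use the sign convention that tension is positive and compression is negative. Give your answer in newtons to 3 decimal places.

N=3 nodes, M=3 members, R=3 reactions → 2N=6, M+R=6
member 0 (0-1): L=3.0367, (cx,cy)=(0.7785,0.6277)
member 1 (0-2): L=5.2000, (cx,cy)=(1.0000,0.0000)
member 2 (1-2): L=3.4170, (cx,cy)=(0.8300,-0.5578)
solve A·x = −loads:
  F[0-1] = -296.1799 N (compression)
  F[0-2] = -72.5382 N (compression)
  F[1-2] = +87.3982 N (tension)
  Rx@0 = +303.1100 N
  Ry@0 = +185.9010 N
  Ry@2 = -48.7510 N

-296.180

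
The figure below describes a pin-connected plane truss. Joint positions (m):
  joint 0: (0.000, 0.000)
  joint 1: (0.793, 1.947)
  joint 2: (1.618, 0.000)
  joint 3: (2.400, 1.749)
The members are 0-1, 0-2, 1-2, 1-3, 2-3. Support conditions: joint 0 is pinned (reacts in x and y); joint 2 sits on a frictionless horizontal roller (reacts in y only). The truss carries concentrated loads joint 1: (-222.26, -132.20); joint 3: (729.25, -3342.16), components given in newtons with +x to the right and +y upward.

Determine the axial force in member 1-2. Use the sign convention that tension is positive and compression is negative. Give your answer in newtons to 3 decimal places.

-2672.386

N=4 nodes, M=5 members, R=3 reactions → 2N=8, M+R=8
member 0 (0-1): L=2.1023, (cx,cy)=(0.3772,0.9261)
member 1 (0-2): L=1.6180, (cx,cy)=(1.0000,0.0000)
member 2 (1-2): L=2.1146, (cx,cy)=(0.3901,-0.9208)
member 3 (1-3): L=1.6192, (cx,cy)=(0.9925,-0.1223)
member 4 (2-3): L=1.9159, (cx,cy)=(0.4082,0.9129)
solve A·x = −loads:
  F[0-1] = +2233.7491 N (tension)
  F[0-2] = -335.5941 N (compression)
  F[1-2] = -2672.3863 N (compression)
  F[1-3] = +2123.4095 N (tension)
  F[2-3] = -3376.5784 N (compression)
  Rx@0 = -506.9900 N
  Ry@0 = -2068.7405 N
  Ry@2 = +5543.1005 N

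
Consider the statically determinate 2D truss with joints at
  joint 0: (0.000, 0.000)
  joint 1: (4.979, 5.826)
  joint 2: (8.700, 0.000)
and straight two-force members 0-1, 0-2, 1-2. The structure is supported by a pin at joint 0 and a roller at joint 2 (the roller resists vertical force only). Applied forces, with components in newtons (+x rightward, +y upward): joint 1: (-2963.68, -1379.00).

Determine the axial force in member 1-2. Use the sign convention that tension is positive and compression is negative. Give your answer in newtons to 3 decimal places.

1418.465

N=3 nodes, M=3 members, R=3 reactions → 2N=6, M+R=6
member 0 (0-1): L=7.6637, (cx,cy)=(0.6497,0.7602)
member 1 (0-2): L=8.7000, (cx,cy)=(1.0000,0.0000)
member 2 (1-2): L=6.9129, (cx,cy)=(0.5383,-0.8428)
solve A·x = −loads:
  F[0-1] = -3386.5145 N (compression)
  F[0-2] = -763.5162 N (compression)
  F[1-2] = +1418.4647 N (tension)
  Rx@0 = +2963.6800 N
  Ry@0 = +2574.4435 N
  Ry@2 = -1195.4435 N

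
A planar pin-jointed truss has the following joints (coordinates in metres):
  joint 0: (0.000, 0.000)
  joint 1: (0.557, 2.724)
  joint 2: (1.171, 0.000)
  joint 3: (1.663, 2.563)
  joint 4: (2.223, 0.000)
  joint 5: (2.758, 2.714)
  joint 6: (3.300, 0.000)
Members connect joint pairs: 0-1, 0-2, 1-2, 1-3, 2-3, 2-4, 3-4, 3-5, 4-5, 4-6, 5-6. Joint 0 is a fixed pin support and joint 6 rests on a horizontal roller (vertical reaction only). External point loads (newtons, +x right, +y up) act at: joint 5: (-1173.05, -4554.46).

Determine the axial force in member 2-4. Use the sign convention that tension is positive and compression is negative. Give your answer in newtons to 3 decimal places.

N=7 nodes, M=11 members, R=3 reactions → 2N=14, M+R=14
member 0 (0-1): L=2.7804, (cx,cy)=(0.2003,0.9797)
member 1 (0-2): L=1.1710, (cx,cy)=(1.0000,0.0000)
member 2 (1-2): L=2.7923, (cx,cy)=(0.2199,-0.9755)
member 3 (1-3): L=1.1177, (cx,cy)=(0.9896,-0.1441)
member 4 (2-3): L=2.6098, (cx,cy)=(0.1885,0.9821)
member 5 (2-4): L=1.0520, (cx,cy)=(1.0000,0.0000)
member 6 (3-4): L=2.6235, (cx,cy)=(0.2135,-0.9770)
member 7 (3-5): L=1.1054, (cx,cy)=(0.9906,0.1366)
member 8 (4-5): L=2.7662, (cx,cy)=(0.1934,0.9811)
member 9 (4-6): L=1.0770, (cx,cy)=(1.0000,0.0000)
member 10 (5-6): L=2.7676, (cx,cy)=(0.1958,-0.9806)
solve A·x = −loads:
  F[0-1] = -1748.2206 N (compression)
  F[0-2] = -822.8229 N (compression)
  F[1-2] = +1869.3503 N (tension)
  F[1-3] = -769.2968 N (compression)
  F[2-3] = -1856.8941 N (compression)
  F[2-4] = -61.7142 N (compression)
  F[3-4] = +1549.6286 N (tension)
  F[3-5] = -1455.7639 N (compression)
  F[4-5] = -1543.0471 N (compression)
  F[4-6] = +567.4983 N (tension)
  F[5-6] = -2897.7919 N (compression)
  Rx@0 = +1173.0500 N
  Ry@0 = +1712.7803 N
  Ry@6 = +2841.6797 N

-61.714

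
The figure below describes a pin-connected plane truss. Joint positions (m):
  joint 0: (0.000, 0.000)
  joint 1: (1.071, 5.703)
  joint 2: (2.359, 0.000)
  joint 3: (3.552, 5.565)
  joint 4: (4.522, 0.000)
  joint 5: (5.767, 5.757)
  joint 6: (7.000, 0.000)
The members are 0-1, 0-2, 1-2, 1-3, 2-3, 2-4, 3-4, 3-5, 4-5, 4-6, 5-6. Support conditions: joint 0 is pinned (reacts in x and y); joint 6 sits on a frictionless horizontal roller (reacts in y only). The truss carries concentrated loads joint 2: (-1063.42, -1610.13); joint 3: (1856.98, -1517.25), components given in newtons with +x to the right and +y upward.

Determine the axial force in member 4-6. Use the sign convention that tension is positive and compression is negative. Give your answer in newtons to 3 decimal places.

597.290

N=7 nodes, M=11 members, R=3 reactions → 2N=14, M+R=14
member 0 (0-1): L=5.8027, (cx,cy)=(0.1846,0.9828)
member 1 (0-2): L=2.3590, (cx,cy)=(1.0000,0.0000)
member 2 (1-2): L=5.8466, (cx,cy)=(0.2203,-0.9754)
member 3 (1-3): L=2.4848, (cx,cy)=(0.9985,-0.0555)
member 4 (2-3): L=5.6914, (cx,cy)=(0.2096,0.9778)
member 5 (2-4): L=2.1630, (cx,cy)=(1.0000,0.0000)
member 6 (3-4): L=5.6489, (cx,cy)=(0.1717,-0.9851)
member 7 (3-5): L=2.2233, (cx,cy)=(0.9963,0.0864)
member 8 (4-5): L=5.8901, (cx,cy)=(0.2114,0.9774)
member 9 (4-6): L=2.4780, (cx,cy)=(1.0000,0.0000)
member 10 (5-6): L=5.8876, (cx,cy)=(0.2094,-0.9778)
solve A·x = −loads:
  F[0-1] = -344.4896 N (compression)
  F[0-2] = +857.1423 N (tension)
  F[1-2] = +355.1860 N (tension)
  F[1-3] = -142.0481 N (compression)
  F[2-3] = +1292.3810 N (tension)
  F[2-4] = +1727.9089 N (tension)
  F[3-4] = -2938.4952 N (compression)
  F[3-5] = -1227.9134 N (compression)
  F[4-5] = +2961.7682 N (tension)
  F[4-6] = +597.2905 N (tension)
  F[5-6] = -2852.0538 N (compression)
  Rx@0 = -793.5600 N
  Ry@0 = +338.5711 N
  Ry@6 = +2788.8089 N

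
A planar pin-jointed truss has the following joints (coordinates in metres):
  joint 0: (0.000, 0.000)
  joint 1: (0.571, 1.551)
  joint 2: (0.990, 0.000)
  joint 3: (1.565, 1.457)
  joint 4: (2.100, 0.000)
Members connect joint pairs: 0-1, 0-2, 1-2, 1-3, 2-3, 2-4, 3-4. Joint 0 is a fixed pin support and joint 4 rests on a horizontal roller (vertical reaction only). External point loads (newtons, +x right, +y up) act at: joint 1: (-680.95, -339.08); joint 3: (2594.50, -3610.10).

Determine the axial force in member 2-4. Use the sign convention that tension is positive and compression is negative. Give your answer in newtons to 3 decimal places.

N=5 nodes, M=7 members, R=3 reactions → 2N=10, M+R=10
member 0 (0-1): L=1.6528, (cx,cy)=(0.3455,0.9384)
member 1 (0-2): L=0.9900, (cx,cy)=(1.0000,0.0000)
member 2 (1-2): L=1.6066, (cx,cy)=(0.2608,-0.9654)
member 3 (1-3): L=0.9984, (cx,cy)=(0.9956,-0.0941)
member 4 (2-3): L=1.5664, (cx,cy)=(0.3671,0.9302)
member 5 (2-4): L=1.1100, (cx,cy)=(1.0000,0.0000)
member 6 (3-4): L=1.5521, (cx,cy)=(0.3447,-0.9387)
solve A·x = −loads:
  F[0-1] = +139.1267 N (tension)
  F[0-2] = +1865.4844 N (tension)
  F[1-2] = -572.5142 N (compression)
  F[1-3] = +882.2456 N (tension)
  F[2-3] = +594.1849 N (tension)
  F[2-4] = +1498.0514 N (tension)
  F[3-4] = -4346.0830 N (compression)
  Rx@0 = -1913.5500 N
  Ry@0 = -130.5601 N
  Ry@4 = +4079.7401 N

1498.051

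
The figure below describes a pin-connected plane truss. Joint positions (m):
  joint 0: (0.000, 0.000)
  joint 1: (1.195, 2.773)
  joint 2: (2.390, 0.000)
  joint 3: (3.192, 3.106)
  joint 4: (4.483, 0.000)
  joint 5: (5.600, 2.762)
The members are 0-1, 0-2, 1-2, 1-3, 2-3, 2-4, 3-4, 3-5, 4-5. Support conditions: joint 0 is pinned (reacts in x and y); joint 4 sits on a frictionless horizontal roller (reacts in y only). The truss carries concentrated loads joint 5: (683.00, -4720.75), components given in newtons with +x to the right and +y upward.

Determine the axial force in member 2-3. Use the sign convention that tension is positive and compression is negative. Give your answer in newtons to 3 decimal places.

1428.258

N=6 nodes, M=9 members, R=3 reactions → 2N=12, M+R=12
member 0 (0-1): L=3.0195, (cx,cy)=(0.3958,0.9184)
member 1 (0-2): L=2.3900, (cx,cy)=(1.0000,0.0000)
member 2 (1-2): L=3.0195, (cx,cy)=(0.3958,-0.9184)
member 3 (1-3): L=2.0246, (cx,cy)=(0.9864,0.1645)
member 4 (2-3): L=3.2079, (cx,cy)=(0.2500,0.9682)
member 5 (2-4): L=2.0930, (cx,cy)=(1.0000,0.0000)
member 6 (3-4): L=3.3636, (cx,cy)=(0.3838,-0.9234)
member 7 (3-5): L=2.4324, (cx,cy)=(0.9899,-0.1414)
member 8 (4-5): L=2.9793, (cx,cy)=(0.3749,0.9271)
solve A·x = −loads:
  F[0-1] = +1739.0205 N (tension)
  F[0-2] = -5.2297 N (compression)
  F[1-2] = -1505.8460 N (compression)
  F[1-3] = +1301.9103 N (tension)
  F[2-3] = +1428.2584 N (tension)
  F[2-4] = -958.2579 N (compression)
  F[3-4] = -2108.6177 N (compression)
  F[3-5] = +2475.4524 N (tension)
  F[4-5] = -4714.5577 N (compression)
  Rx@0 = -683.0000 N
  Ry@0 = -1597.0385 N
  Ry@4 = +6317.7885 N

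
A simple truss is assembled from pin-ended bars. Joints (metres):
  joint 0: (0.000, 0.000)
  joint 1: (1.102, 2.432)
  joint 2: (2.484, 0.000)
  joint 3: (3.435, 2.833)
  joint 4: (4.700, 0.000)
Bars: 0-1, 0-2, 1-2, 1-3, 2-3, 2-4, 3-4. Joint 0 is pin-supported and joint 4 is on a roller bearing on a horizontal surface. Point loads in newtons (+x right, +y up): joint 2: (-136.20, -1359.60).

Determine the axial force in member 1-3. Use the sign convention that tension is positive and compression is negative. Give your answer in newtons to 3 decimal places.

N=5 nodes, M=7 members, R=3 reactions → 2N=10, M+R=10
member 0 (0-1): L=2.6700, (cx,cy)=(0.4127,0.9109)
member 1 (0-2): L=2.4840, (cx,cy)=(1.0000,0.0000)
member 2 (1-2): L=2.7972, (cx,cy)=(0.4941,-0.8694)
member 3 (1-3): L=2.3672, (cx,cy)=(0.9855,0.1694)
member 4 (2-3): L=2.9884, (cx,cy)=(0.3182,0.9480)
member 5 (2-4): L=2.2160, (cx,cy)=(1.0000,0.0000)
member 6 (3-4): L=3.1026, (cx,cy)=(0.4077,-0.9131)
solve A·x = −loads:
  F[0-1] = -703.7763 N (compression)
  F[0-2] = +154.2699 N (tension)
  F[1-2] = +619.3866 N (tension)
  F[1-3] = -605.2300 N (compression)
  F[2-3] = +866.1153 N (tension)
  F[2-4] = +320.8550 N (tension)
  F[3-4] = -786.9440 N (compression)
  Rx@0 = +136.2000 N
  Ry@0 = +641.0369 N
  Ry@4 = +718.5631 N

-605.230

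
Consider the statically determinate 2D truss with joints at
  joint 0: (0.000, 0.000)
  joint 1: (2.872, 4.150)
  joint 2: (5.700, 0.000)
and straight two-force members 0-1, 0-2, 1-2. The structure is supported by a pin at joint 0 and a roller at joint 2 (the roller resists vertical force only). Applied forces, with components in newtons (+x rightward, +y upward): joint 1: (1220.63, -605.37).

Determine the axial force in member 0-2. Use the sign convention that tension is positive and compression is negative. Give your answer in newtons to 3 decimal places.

N=3 nodes, M=3 members, R=3 reactions → 2N=6, M+R=6
member 0 (0-1): L=5.0469, (cx,cy)=(0.5691,0.8223)
member 1 (0-2): L=5.7000, (cx,cy)=(1.0000,0.0000)
member 2 (1-2): L=5.0220, (cx,cy)=(0.5631,-0.8264)
solve A·x = −loads:
  F[0-1] = +715.5071 N (tension)
  F[0-2] = +813.4594 N (tension)
  F[1-2] = -1444.5406 N (compression)
  Rx@0 = -1220.6300 N
  Ry@0 = -588.3558 N
  Ry@2 = +1193.7258 N

813.459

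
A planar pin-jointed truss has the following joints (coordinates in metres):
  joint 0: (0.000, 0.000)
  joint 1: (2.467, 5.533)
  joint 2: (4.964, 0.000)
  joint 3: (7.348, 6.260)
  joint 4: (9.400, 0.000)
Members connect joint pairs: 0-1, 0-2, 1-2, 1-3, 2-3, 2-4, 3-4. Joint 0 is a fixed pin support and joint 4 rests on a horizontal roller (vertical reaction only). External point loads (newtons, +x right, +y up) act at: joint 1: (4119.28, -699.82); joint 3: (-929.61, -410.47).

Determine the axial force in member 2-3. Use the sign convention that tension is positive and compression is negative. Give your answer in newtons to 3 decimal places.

2440.008

N=5 nodes, M=7 members, R=3 reactions → 2N=10, M+R=10
member 0 (0-1): L=6.0581, (cx,cy)=(0.4072,0.9133)
member 1 (0-2): L=4.9640, (cx,cy)=(1.0000,0.0000)
member 2 (1-2): L=6.0703, (cx,cy)=(0.4113,-0.9115)
member 3 (1-3): L=4.9348, (cx,cy)=(0.9891,0.1473)
member 4 (2-3): L=6.6986, (cx,cy)=(0.3559,0.9345)
member 5 (2-4): L=4.4360, (cx,cy)=(1.0000,0.0000)
member 6 (3-4): L=6.5877, (cx,cy)=(0.3115,-0.9503)
solve A·x = −loads:
  F[0-1] = +1313.6999 N (tension)
  F[0-2] = +2654.6978 N (tension)
  F[1-2] = -2501.6996 N (compression)
  F[1-3] = -2583.4369 N (compression)
  F[2-3] = +2440.0078 N (tension)
  F[2-4] = +757.2498 N (tension)
  F[3-4] = -2431.0739 N (compression)
  Rx@0 = -3189.6700 N
  Ry@0 = -1199.8384 N
  Ry@4 = +2310.1284 N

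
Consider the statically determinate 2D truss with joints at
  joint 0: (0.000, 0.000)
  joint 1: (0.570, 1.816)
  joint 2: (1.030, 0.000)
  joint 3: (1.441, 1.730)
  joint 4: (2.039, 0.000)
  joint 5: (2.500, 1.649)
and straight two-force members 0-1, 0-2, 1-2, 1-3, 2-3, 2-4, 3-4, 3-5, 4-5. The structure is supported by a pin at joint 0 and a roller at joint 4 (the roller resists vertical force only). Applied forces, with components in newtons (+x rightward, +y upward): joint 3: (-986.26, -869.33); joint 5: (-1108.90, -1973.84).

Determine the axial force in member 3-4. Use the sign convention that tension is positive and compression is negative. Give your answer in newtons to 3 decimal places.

756.168

N=6 nodes, M=9 members, R=3 reactions → 2N=12, M+R=12
member 0 (0-1): L=1.9034, (cx,cy)=(0.2995,0.9541)
member 1 (0-2): L=1.0300, (cx,cy)=(1.0000,0.0000)
member 2 (1-2): L=1.8734, (cx,cy)=(0.2455,-0.9694)
member 3 (1-3): L=0.8752, (cx,cy)=(0.9952,-0.0983)
member 4 (2-3): L=1.7782, (cx,cy)=(0.2311,0.9729)
member 5 (2-4): L=1.0090, (cx,cy)=(1.0000,0.0000)
member 6 (3-4): L=1.8304, (cx,cy)=(0.3267,-0.9451)
member 7 (3-5): L=1.0621, (cx,cy)=(0.9971,-0.0763)
member 8 (4-5): L=1.7122, (cx,cy)=(0.2692,0.9631)
solve A·x = −loads:
  F[0-1] = -1616.4756 N (compression)
  F[0-2] = -1611.0718 N (compression)
  F[1-2] = +1682.3818 N (tension)
  F[1-3] = -901.5579 N (compression)
  F[2-3] = -1676.2664 N (compression)
  F[2-4] = -810.5144 N (compression)
  F[3-4] = +756.1676 N (tension)
  F[3-5] = -547.0169 N (compression)
  F[4-5] = -2092.8400 N (compression)
  Rx@0 = +2095.1600 N
  Ry@0 = +1542.2879 N
  Ry@4 = +1300.8821 N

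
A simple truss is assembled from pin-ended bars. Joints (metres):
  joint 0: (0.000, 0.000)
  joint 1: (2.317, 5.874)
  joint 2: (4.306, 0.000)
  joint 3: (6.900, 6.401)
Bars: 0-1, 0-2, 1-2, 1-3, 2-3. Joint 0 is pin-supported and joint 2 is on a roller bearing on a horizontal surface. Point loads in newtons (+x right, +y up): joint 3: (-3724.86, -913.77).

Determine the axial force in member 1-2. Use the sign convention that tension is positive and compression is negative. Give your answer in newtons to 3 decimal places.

4837.610

N=4 nodes, M=5 members, R=3 reactions → 2N=8, M+R=8
member 0 (0-1): L=6.3145, (cx,cy)=(0.3669,0.9302)
member 1 (0-2): L=4.3060, (cx,cy)=(1.0000,0.0000)
member 2 (1-2): L=6.2016, (cx,cy)=(0.3207,-0.9472)
member 3 (1-3): L=4.6132, (cx,cy)=(0.9935,0.1142)
member 4 (2-3): L=6.9066, (cx,cy)=(0.3756,0.9268)
solve A·x = −loads:
  F[0-1] = -5360.5683 N (compression)
  F[0-2] = -1757.8758 N (compression)
  F[1-2] = +4837.6101 N (tension)
  F[1-3] = -3541.7031 N (compression)
  F[2-3] = -549.3966 N (compression)
  Rx@0 = +3724.8600 N
  Ry@0 = +4986.6487 N
  Ry@2 = -4072.8787 N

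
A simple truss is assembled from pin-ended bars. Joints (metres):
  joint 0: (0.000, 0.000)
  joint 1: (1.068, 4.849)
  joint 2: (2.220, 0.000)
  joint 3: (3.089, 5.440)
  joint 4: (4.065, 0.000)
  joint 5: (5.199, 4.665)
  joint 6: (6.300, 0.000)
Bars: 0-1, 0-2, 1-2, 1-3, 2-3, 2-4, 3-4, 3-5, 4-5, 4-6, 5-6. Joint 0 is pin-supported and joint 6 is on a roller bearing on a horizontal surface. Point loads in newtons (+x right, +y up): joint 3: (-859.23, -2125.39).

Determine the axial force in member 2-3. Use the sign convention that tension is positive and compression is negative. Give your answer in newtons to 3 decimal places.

N=7 nodes, M=11 members, R=3 reactions → 2N=14, M+R=14
member 0 (0-1): L=4.9652, (cx,cy)=(0.2151,0.9766)
member 1 (0-2): L=2.2200, (cx,cy)=(1.0000,0.0000)
member 2 (1-2): L=4.9840, (cx,cy)=(0.2311,-0.9729)
member 3 (1-3): L=2.1056, (cx,cy)=(0.9598,0.2807)
member 4 (2-3): L=5.5090, (cx,cy)=(0.1577,0.9875)
member 5 (2-4): L=1.8450, (cx,cy)=(1.0000,0.0000)
member 6 (3-4): L=5.5269, (cx,cy)=(0.1766,-0.9843)
member 7 (3-5): L=2.2478, (cx,cy)=(0.9387,-0.3448)
member 8 (4-5): L=4.8009, (cx,cy)=(0.2362,0.9717)
member 9 (4-6): L=2.2350, (cx,cy)=(1.0000,0.0000)
member 10 (5-6): L=4.7932, (cx,cy)=(0.2297,-0.9733)
solve A·x = −loads:
  F[0-1] = -1868.9594 N (compression)
  F[0-2] = -457.2240 N (compression)
  F[1-2] = +1641.1660 N (tension)
  F[1-3] = -814.0704 N (compression)
  F[2-3] = -1616.9675 N (compression)
  F[2-4] = +177.1820 N (tension)
  F[3-4] = -255.7029 N (compression)
  F[3-5] = -140.6510 N (compression)
  F[4-5] = +259.0137 N (tension)
  F[4-6] = +70.8458 N (tension)
  F[5-6] = -308.4245 N (compression)
  Rx@0 = +859.2300 N
  Ry@0 = +1825.2125 N
  Ry@6 = +300.1775 N

-1616.968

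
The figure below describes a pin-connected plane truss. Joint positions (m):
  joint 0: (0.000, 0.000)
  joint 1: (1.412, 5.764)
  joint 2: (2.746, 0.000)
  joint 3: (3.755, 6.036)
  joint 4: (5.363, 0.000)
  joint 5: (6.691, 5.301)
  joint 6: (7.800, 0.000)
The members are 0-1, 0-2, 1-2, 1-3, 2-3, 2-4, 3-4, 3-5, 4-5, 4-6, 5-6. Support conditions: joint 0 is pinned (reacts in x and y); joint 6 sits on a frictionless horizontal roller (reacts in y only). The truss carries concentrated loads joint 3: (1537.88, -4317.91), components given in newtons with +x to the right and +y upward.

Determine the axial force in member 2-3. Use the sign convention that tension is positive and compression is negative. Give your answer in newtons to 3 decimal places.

-1006.409

N=7 nodes, M=11 members, R=3 reactions → 2N=14, M+R=14
member 0 (0-1): L=5.9344, (cx,cy)=(0.2379,0.9713)
member 1 (0-2): L=2.7460, (cx,cy)=(1.0000,0.0000)
member 2 (1-2): L=5.9164, (cx,cy)=(0.2255,-0.9742)
member 3 (1-3): L=2.3587, (cx,cy)=(0.9933,0.1153)
member 4 (2-3): L=6.1198, (cx,cy)=(0.1649,0.9863)
member 5 (2-4): L=2.6170, (cx,cy)=(1.0000,0.0000)
member 6 (3-4): L=6.2465, (cx,cy)=(0.2574,-0.9663)
member 7 (3-5): L=3.0266, (cx,cy)=(0.9701,-0.2428)
member 8 (4-5): L=5.4648, (cx,cy)=(0.2430,0.9700)
member 9 (4-6): L=2.4370, (cx,cy)=(1.0000,0.0000)
member 10 (5-6): L=5.4158, (cx,cy)=(0.2048,-0.9788)
solve A·x = −loads:
  F[0-1] = -1080.1620 N (compression)
  F[0-2] = +1794.8869 N (tension)
  F[1-2] = +1018.8730 N (tension)
  F[1-3] = -490.0079 N (compression)
  F[2-3] = -1006.4090 N (compression)
  F[2-4] = +2190.5516 N (tension)
  F[3-4] = -3016.4320 N (compression)
  F[3-5] = -1457.6874 N (compression)
  F[4-5] = +3004.8477 N (tension)
  F[4-6] = +683.8454 N (tension)
  F[5-6] = -3339.5349 N (compression)
  Rx@0 = -1537.8800 N
  Ry@0 = +1049.1413 N
  Ry@6 = +3268.7687 N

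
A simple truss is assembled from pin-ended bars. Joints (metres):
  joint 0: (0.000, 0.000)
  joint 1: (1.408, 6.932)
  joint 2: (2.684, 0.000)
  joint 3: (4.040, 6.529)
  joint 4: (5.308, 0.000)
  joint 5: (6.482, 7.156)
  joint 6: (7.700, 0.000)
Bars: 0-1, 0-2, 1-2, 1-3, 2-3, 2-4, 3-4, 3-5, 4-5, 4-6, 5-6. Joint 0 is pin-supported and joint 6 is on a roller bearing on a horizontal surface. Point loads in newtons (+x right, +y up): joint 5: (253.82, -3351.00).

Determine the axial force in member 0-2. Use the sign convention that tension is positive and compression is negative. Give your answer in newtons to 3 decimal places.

313.573

N=7 nodes, M=11 members, R=3 reactions → 2N=14, M+R=14
member 0 (0-1): L=7.0735, (cx,cy)=(0.1991,0.9800)
member 1 (0-2): L=2.6840, (cx,cy)=(1.0000,0.0000)
member 2 (1-2): L=7.0485, (cx,cy)=(0.1810,-0.9835)
member 3 (1-3): L=2.6627, (cx,cy)=(0.9885,-0.1514)
member 4 (2-3): L=6.6683, (cx,cy)=(0.2033,0.9791)
member 5 (2-4): L=2.6240, (cx,cy)=(1.0000,0.0000)
member 6 (3-4): L=6.6510, (cx,cy)=(0.1906,-0.9817)
member 7 (3-5): L=2.5212, (cx,cy)=(0.9686,0.2487)
member 8 (4-5): L=7.2517, (cx,cy)=(0.1619,0.9868)
member 9 (4-6): L=2.3920, (cx,cy)=(1.0000,0.0000)
member 10 (5-6): L=7.2589, (cx,cy)=(0.1678,-0.9858)
solve A·x = −loads:
  F[0-1] = -300.1865 N (compression)
  F[0-2] = +313.5726 N (tension)
  F[1-2] = +317.3695 N (tension)
  F[1-3] = -118.5727 N (compression)
  F[2-3] = -318.7863 N (compression)
  F[2-4] = +435.8517 N (tension)
  F[3-4] = +240.0927 N (tension)
  F[3-5] = -235.1941 N (compression)
  F[4-5] = -238.8398 N (compression)
  F[4-6] = +520.2917 N (tension)
  F[5-6] = -3100.7830 N (compression)
  Rx@0 = -253.8200 N
  Ry@0 = +294.1795 N
  Ry@6 = +3056.8205 N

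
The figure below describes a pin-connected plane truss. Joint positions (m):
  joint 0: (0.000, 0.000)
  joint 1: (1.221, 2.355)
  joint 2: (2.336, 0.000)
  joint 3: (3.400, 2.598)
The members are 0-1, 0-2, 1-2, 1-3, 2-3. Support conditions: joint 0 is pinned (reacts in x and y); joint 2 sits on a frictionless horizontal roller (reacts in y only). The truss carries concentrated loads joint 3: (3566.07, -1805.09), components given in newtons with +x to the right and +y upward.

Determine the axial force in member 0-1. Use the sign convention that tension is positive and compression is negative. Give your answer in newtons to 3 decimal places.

N=4 nodes, M=5 members, R=3 reactions → 2N=8, M+R=8
member 0 (0-1): L=2.6527, (cx,cy)=(0.4603,0.8878)
member 1 (0-2): L=2.3360, (cx,cy)=(1.0000,0.0000)
member 2 (1-2): L=2.6056, (cx,cy)=(0.4279,-0.9038)
member 3 (1-3): L=2.1925, (cx,cy)=(0.9938,0.1108)
member 4 (2-3): L=2.8074, (cx,cy)=(0.3790,0.9254)
solve A·x = −loads:
  F[0-1] = +5393.5187 N (tension)
  F[0-2] = +1083.5188 N (tension)
  F[1-2] = -4741.1289 N (compression)
  F[1-3] = +4539.3478 N (tension)
  F[2-3] = -2494.2690 N (compression)
  Rx@0 = -3566.0700 N
  Ry@0 = -4788.2130 N
  Ry@2 = +6593.3030 N

5393.519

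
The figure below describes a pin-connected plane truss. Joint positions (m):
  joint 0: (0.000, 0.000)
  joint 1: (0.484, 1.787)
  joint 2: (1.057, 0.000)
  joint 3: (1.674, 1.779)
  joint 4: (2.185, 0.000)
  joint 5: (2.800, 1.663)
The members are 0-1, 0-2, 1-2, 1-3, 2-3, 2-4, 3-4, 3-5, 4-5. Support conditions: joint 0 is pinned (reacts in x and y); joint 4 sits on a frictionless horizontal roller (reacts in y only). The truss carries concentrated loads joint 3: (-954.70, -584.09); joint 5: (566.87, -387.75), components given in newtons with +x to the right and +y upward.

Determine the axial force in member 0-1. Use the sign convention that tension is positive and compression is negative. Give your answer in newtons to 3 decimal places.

-386.773

N=6 nodes, M=9 members, R=3 reactions → 2N=12, M+R=12
member 0 (0-1): L=1.8514, (cx,cy)=(0.2614,0.9652)
member 1 (0-2): L=1.0570, (cx,cy)=(1.0000,0.0000)
member 2 (1-2): L=1.8766, (cx,cy)=(0.3053,-0.9522)
member 3 (1-3): L=1.1900, (cx,cy)=(1.0000,-0.0067)
member 4 (2-3): L=1.8830, (cx,cy)=(0.3277,0.9448)
member 5 (2-4): L=1.1280, (cx,cy)=(1.0000,0.0000)
member 6 (3-4): L=1.8509, (cx,cy)=(0.2761,-0.9611)
member 7 (3-5): L=1.1320, (cx,cy)=(0.9947,-0.1025)
member 8 (4-5): L=1.7731, (cx,cy)=(0.3469,0.9379)
solve A·x = −loads:
  F[0-1] = -386.7734 N (compression)
  F[0-2] = -286.7174 N (compression)
  F[1-2] = +393.6074 N (tension)
  F[1-3] = -221.3002 N (compression)
  F[2-3] = -396.7129 N (compression)
  F[2-4] = -36.5415 N (compression)
  F[3-4] = -292.6258 N (compression)
  F[3-5] = +687.8197 N (tension)
  F[4-5] = -338.2640 N (compression)
  Rx@0 = +387.8300 N
  Ry@0 = +373.3228 N
  Ry@4 = +598.5172 N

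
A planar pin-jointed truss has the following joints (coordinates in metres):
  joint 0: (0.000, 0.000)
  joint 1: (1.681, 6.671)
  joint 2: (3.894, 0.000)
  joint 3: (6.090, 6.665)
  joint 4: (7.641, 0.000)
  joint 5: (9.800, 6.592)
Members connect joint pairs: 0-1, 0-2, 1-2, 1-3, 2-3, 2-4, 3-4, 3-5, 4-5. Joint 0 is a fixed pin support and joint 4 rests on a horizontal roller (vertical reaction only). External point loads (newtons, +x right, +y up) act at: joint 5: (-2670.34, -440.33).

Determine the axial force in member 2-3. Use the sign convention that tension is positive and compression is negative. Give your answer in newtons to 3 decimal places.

N=6 nodes, M=9 members, R=3 reactions → 2N=12, M+R=12
member 0 (0-1): L=6.8795, (cx,cy)=(0.2443,0.9697)
member 1 (0-2): L=3.8940, (cx,cy)=(1.0000,0.0000)
member 2 (1-2): L=7.0285, (cx,cy)=(0.3149,-0.9491)
member 3 (1-3): L=4.4090, (cx,cy)=(1.0000,-0.0014)
member 4 (2-3): L=7.0175, (cx,cy)=(0.3129,0.9498)
member 5 (2-4): L=3.7470, (cx,cy)=(1.0000,0.0000)
member 6 (3-4): L=6.8431, (cx,cy)=(0.2267,-0.9740)
member 7 (3-5): L=3.7107, (cx,cy)=(0.9998,-0.0197)
member 8 (4-5): L=6.9366, (cx,cy)=(0.3112,0.9503)
solve A·x = −loads:
  F[0-1] = -2247.4487 N (compression)
  F[0-2] = -2121.1806 N (compression)
  F[1-2] = +2297.9336 N (tension)
  F[1-3] = -1272.6915 N (compression)
  F[2-3] = -2296.3918 N (compression)
  F[2-4] = -679.0304 N (compression)
  F[3-4] = +2288.2606 N (tension)
  F[3-5] = -2510.4346 N (compression)
  F[4-5] = -515.3137 N (compression)
  Rx@0 = +2670.3400 N
  Ry@0 = +2179.3232 N
  Ry@4 = -1738.9932 N

-2296.392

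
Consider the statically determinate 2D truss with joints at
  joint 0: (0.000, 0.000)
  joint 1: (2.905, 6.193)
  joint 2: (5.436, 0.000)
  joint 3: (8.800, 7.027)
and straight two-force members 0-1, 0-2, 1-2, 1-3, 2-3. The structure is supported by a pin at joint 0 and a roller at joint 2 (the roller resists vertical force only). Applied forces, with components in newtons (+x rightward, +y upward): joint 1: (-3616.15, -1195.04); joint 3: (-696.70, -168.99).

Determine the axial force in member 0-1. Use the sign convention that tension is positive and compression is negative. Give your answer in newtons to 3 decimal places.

N=4 nodes, M=5 members, R=3 reactions → 2N=8, M+R=8
member 0 (0-1): L=6.8405, (cx,cy)=(0.4247,0.9053)
member 1 (0-2): L=5.4360, (cx,cy)=(1.0000,0.0000)
member 2 (1-2): L=6.6902, (cx,cy)=(0.3783,-0.9257)
member 3 (1-3): L=5.9537, (cx,cy)=(0.9901,0.1401)
member 4 (2-3): L=7.7907, (cx,cy)=(0.4318,0.9020)
solve A·x = −loads:
  F[0-1] = -6044.2890 N (compression)
  F[0-2] = -1745.9776 N (compression)
  F[1-2] = +4519.5804 N (tension)
  F[1-3] = -667.1148 N (compression)
  F[2-3] = -83.7499 N (compression)
  Rx@0 = +4312.8500 N
  Ry@0 = +5472.1655 N
  Ry@2 = -4108.1355 N

-6044.289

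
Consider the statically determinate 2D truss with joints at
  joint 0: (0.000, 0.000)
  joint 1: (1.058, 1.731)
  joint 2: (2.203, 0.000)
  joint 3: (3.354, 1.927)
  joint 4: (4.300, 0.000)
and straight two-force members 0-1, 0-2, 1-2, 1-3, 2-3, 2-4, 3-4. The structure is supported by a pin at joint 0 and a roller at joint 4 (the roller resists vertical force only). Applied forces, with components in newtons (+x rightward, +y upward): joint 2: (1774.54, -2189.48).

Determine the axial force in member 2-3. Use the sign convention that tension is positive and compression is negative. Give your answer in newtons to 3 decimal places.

N=5 nodes, M=7 members, R=3 reactions → 2N=10, M+R=10
member 0 (0-1): L=2.0287, (cx,cy)=(0.5215,0.8532)
member 1 (0-2): L=2.2030, (cx,cy)=(1.0000,0.0000)
member 2 (1-2): L=2.0754, (cx,cy)=(0.5517,-0.8340)
member 3 (1-3): L=2.3044, (cx,cy)=(0.9964,0.0851)
member 4 (2-3): L=2.2446, (cx,cy)=(0.5128,0.8585)
member 5 (2-4): L=2.0970, (cx,cy)=(1.0000,0.0000)
member 6 (3-4): L=2.1467, (cx,cy)=(0.4407,-0.8977)
solve A·x = −loads:
  F[0-1] = -1251.4026 N (compression)
  F[0-2] = +2427.1588 N (tension)
  F[1-2] = +1148.5570 N (tension)
  F[1-3] = -1290.9495 N (compression)
  F[2-3] = +1434.4918 N (tension)
  F[2-4] = +550.6764 N (tension)
  F[3-4] = -1249.6060 N (compression)
  Rx@0 = -1774.5400 N
  Ry@0 = +1067.7534 N
  Ry@4 = +1121.7266 N

1434.492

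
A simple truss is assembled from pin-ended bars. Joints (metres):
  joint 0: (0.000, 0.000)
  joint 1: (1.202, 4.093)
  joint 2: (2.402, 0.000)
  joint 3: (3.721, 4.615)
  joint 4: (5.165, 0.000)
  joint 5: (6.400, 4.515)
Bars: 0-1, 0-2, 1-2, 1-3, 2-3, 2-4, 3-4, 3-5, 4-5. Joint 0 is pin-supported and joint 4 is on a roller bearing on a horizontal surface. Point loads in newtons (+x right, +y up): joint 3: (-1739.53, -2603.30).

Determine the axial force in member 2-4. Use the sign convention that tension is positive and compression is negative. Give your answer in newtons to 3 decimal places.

N=6 nodes, M=9 members, R=3 reactions → 2N=12, M+R=12
member 0 (0-1): L=4.2658, (cx,cy)=(0.2818,0.9595)
member 1 (0-2): L=2.4020, (cx,cy)=(1.0000,0.0000)
member 2 (1-2): L=4.2653, (cx,cy)=(0.2813,-0.9596)
member 3 (1-3): L=2.5725, (cx,cy)=(0.9792,0.2029)
member 4 (2-3): L=4.7998, (cx,cy)=(0.2748,0.9615)
member 5 (2-4): L=2.7630, (cx,cy)=(1.0000,0.0000)
member 6 (3-4): L=4.8356, (cx,cy)=(0.2986,-0.9544)
member 7 (3-5): L=2.6809, (cx,cy)=(0.9993,-0.0373)
member 8 (4-5): L=4.6809, (cx,cy)=(0.2638,0.9646)
solve A·x = −loads:
  F[0-1] = -2378.4830 N (compression)
  F[0-2] = -1069.3380 N (compression)
  F[1-2] = +2105.5217 N (tension)
  F[1-3] = -1289.3856 N (compression)
  F[2-3] = -2101.3774 N (compression)
  F[2-4] = +100.4981 N (tension)
  F[3-4] = -336.5459 N (compression)
  F[3-5] = +0.0000 N (tension)
  F[4-5] = -0.0000 N (compression)
  Rx@0 = +1739.5300 N
  Ry@0 = +2282.1096 N
  Ry@4 = +321.1904 N

100.498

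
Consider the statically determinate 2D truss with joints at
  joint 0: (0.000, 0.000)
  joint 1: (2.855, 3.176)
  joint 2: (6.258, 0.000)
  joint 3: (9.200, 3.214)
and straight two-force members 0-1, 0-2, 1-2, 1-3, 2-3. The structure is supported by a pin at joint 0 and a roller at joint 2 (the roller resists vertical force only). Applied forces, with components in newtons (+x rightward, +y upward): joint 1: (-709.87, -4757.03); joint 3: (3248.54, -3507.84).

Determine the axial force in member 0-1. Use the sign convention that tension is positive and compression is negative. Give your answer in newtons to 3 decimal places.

N=4 nodes, M=5 members, R=3 reactions → 2N=8, M+R=8
member 0 (0-1): L=4.2706, (cx,cy)=(0.6685,0.7437)
member 1 (0-2): L=6.2580, (cx,cy)=(1.0000,0.0000)
member 2 (1-2): L=4.6548, (cx,cy)=(0.7311,-0.6823)
member 3 (1-3): L=6.3451, (cx,cy)=(1.0000,0.0060)
member 4 (2-3): L=4.3572, (cx,cy)=(0.6752,0.7376)
solve A·x = −loads:
  F[0-1] = +498.0978 N (tension)
  F[0-2] = +2205.6793 N (tension)
  F[1-2] = -7457.9207 N (compression)
  F[1-3] = +6495.2359 N (tension)
  F[2-3] = -4808.2883 N (compression)
  Rx@0 = -2538.6700 N
  Ry@0 = -370.4303 N
  Ry@2 = +8635.3003 N

498.098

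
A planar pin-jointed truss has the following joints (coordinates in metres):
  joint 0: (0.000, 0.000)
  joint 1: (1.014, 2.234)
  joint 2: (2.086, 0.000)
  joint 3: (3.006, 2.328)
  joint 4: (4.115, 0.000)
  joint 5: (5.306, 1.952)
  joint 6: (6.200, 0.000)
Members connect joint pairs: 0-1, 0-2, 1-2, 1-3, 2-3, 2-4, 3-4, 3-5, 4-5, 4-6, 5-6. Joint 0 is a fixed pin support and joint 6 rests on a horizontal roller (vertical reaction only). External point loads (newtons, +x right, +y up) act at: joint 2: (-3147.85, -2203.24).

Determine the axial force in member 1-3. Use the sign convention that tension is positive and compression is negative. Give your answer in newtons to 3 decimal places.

-1336.362

N=7 nodes, M=11 members, R=3 reactions → 2N=14, M+R=14
member 0 (0-1): L=2.4534, (cx,cy)=(0.4133,0.9106)
member 1 (0-2): L=2.0860, (cx,cy)=(1.0000,0.0000)
member 2 (1-2): L=2.4779, (cx,cy)=(0.4326,-0.9016)
member 3 (1-3): L=1.9942, (cx,cy)=(0.9989,0.0471)
member 4 (2-3): L=2.5032, (cx,cy)=(0.3675,0.9300)
member 5 (2-4): L=2.0290, (cx,cy)=(1.0000,0.0000)
member 6 (3-4): L=2.5787, (cx,cy)=(0.4301,-0.9028)
member 7 (3-5): L=2.3305, (cx,cy)=(0.9869,-0.1613)
member 8 (4-5): L=2.2867, (cx,cy)=(0.5208,0.8536)
member 9 (4-6): L=2.0850, (cx,cy)=(1.0000,0.0000)
member 10 (5-6): L=2.1470, (cx,cy)=(0.4164,-0.9092)
solve A·x = −loads:
  F[0-1] = -1605.5051 N (compression)
  F[0-2] = -2484.2763 N (compression)
  F[1-2] = +1551.6930 N (tension)
  F[1-3] = -1336.3621 N (compression)
  F[2-3] = +864.8009 N (tension)
  F[2-4] = +1017.0361 N (tension)
  F[3-4] = -690.7242 N (compression)
  F[3-5] = -729.5343 N (compression)
  F[4-5] = +730.4910 N (tension)
  F[4-6] = +339.5018 N (tension)
  F[5-6] = -815.3300 N (compression)
  Rx@0 = +3147.8500 N
  Ry@0 = +1461.9563 N
  Ry@6 = +741.2837 N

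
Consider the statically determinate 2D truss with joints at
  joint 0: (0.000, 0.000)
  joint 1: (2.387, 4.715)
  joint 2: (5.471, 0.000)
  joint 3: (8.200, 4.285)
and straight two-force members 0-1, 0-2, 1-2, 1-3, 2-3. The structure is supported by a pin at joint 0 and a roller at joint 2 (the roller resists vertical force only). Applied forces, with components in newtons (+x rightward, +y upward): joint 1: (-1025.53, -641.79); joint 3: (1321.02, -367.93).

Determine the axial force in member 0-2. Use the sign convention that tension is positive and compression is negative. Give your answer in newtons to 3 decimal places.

N=4 nodes, M=5 members, R=3 reactions → 2N=8, M+R=8
member 0 (0-1): L=5.2848, (cx,cy)=(0.4517,0.8922)
member 1 (0-2): L=5.4710, (cx,cy)=(1.0000,0.0000)
member 2 (1-2): L=5.6340, (cx,cy)=(0.5474,-0.8369)
member 3 (1-3): L=5.8289, (cx,cy)=(0.9973,-0.0738)
member 4 (2-3): L=5.0802, (cx,cy)=(0.5372,0.8435)
solve A·x = −loads:
  F[0-1] = -30.7311 N (compression)
  F[0-2] = +309.3704 N (tension)
  F[1-2] = -865.4156 N (compression)
  F[1-3] = +1489.4260 N (tension)
  F[2-3] = -305.9446 N (compression)
  Rx@0 = -295.4900 N
  Ry@0 = +27.4178 N
  Ry@2 = +982.3022 N

309.370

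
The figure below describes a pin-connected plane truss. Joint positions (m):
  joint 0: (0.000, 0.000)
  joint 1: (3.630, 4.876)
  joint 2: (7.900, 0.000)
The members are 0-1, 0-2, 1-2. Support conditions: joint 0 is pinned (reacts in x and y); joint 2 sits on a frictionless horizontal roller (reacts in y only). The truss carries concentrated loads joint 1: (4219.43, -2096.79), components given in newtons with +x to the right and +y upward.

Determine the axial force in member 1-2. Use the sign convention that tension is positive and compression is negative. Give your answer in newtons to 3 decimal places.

-4742.410

N=3 nodes, M=3 members, R=3 reactions → 2N=6, M+R=6
member 0 (0-1): L=6.0788, (cx,cy)=(0.5972,0.8021)
member 1 (0-2): L=7.9000, (cx,cy)=(1.0000,0.0000)
member 2 (1-2): L=6.4814, (cx,cy)=(0.6588,-0.7523)
solve A·x = −loads:
  F[0-1] = +1833.8345 N (tension)
  F[0-2] = +3124.3492 N (tension)
  F[1-2] = -4742.4103 N (compression)
  Rx@0 = -4219.4300 N
  Ry@0 = -1470.9680 N
  Ry@2 = +3567.7580 N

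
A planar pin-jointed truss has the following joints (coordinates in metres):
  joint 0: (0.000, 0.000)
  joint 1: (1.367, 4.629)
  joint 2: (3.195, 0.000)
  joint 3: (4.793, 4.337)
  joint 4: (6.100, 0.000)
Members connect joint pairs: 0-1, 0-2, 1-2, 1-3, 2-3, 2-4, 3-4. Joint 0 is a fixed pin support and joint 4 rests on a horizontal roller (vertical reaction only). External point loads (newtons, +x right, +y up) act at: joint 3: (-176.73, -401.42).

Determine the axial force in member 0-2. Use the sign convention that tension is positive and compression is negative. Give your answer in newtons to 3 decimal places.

N=5 nodes, M=7 members, R=3 reactions → 2N=10, M+R=10
member 0 (0-1): L=4.8266, (cx,cy)=(0.2832,0.9591)
member 1 (0-2): L=3.1950, (cx,cy)=(1.0000,0.0000)
member 2 (1-2): L=4.9769, (cx,cy)=(0.3673,-0.9301)
member 3 (1-3): L=3.4384, (cx,cy)=(0.9964,-0.0849)
member 4 (2-3): L=4.6220, (cx,cy)=(0.3457,0.9383)
member 5 (2-4): L=2.9050, (cx,cy)=(1.0000,0.0000)
member 6 (3-4): L=4.5297, (cx,cy)=(0.2885,-0.9575)
solve A·x = −loads:
  F[0-1] = -220.6978 N (compression)
  F[0-2] = -114.2238 N (compression)
  F[1-2] = +241.4211 N (tension)
  F[1-3] = -151.7280 N (compression)
  F[2-3] = -239.3038 N (compression)
  F[2-4] = +57.1858 N (tension)
  F[3-4] = -198.1882 N (compression)
  Rx@0 = +176.7300 N
  Ry@0 = +211.6613 N
  Ry@4 = +189.7587 N

-114.224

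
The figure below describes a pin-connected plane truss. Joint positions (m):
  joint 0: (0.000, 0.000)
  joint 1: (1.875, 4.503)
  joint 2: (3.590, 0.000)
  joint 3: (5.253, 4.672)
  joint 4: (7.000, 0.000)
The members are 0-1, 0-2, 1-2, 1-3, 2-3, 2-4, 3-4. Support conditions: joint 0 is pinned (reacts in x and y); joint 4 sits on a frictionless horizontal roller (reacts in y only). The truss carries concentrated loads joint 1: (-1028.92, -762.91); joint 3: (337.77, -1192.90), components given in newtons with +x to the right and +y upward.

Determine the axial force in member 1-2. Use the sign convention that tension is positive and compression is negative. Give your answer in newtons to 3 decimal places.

582.115

N=5 nodes, M=7 members, R=3 reactions → 2N=10, M+R=10
member 0 (0-1): L=4.8778, (cx,cy)=(0.3844,0.9232)
member 1 (0-2): L=3.5900, (cx,cy)=(1.0000,0.0000)
member 2 (1-2): L=4.8185, (cx,cy)=(0.3559,-0.9345)
member 3 (1-3): L=3.3822, (cx,cy)=(0.9988,0.0500)
member 4 (2-3): L=4.9591, (cx,cy)=(0.3353,0.9421)
member 5 (2-4): L=3.4100, (cx,cy)=(1.0000,0.0000)
member 6 (3-4): L=4.9879, (cx,cy)=(0.3502,-0.9367)
solve A·x = −loads:
  F[0-1] = -1400.3142 N (compression)
  F[0-2] = -152.8734 N (compression)
  F[1-2] = +582.1148 N (tension)
  F[1-3] = +283.8130 N (tension)
  F[2-3] = -577.4312 N (compression)
  F[2-4] = +247.9472 N (tension)
  F[3-4] = -707.9262 N (compression)
  Rx@0 = +691.1500 N
  Ry@0 = +1292.7251 N
  Ry@4 = +663.0849 N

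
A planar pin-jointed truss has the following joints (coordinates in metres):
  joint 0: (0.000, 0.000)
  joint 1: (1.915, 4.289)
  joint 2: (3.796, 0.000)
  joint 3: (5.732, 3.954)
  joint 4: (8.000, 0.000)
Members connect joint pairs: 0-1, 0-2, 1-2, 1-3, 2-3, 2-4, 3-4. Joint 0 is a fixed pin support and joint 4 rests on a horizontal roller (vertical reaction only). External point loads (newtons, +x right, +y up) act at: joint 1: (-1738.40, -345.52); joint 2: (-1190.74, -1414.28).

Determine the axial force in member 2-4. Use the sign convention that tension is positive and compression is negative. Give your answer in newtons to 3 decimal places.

N=5 nodes, M=7 members, R=3 reactions → 2N=10, M+R=10
member 0 (0-1): L=4.6971, (cx,cy)=(0.4077,0.9131)
member 1 (0-2): L=3.7960, (cx,cy)=(1.0000,0.0000)
member 2 (1-2): L=4.6833, (cx,cy)=(0.4016,-0.9158)
member 3 (1-3): L=3.8317, (cx,cy)=(0.9962,-0.0874)
member 4 (2-3): L=4.4025, (cx,cy)=(0.4397,0.8981)
member 5 (2-4): L=4.2040, (cx,cy)=(1.0000,0.0000)
member 6 (3-4): L=4.5583, (cx,cy)=(0.4976,-0.8674)
solve A·x = −loads:
  F[0-1] = -2122.4177 N (compression)
  F[0-2] = -2063.8337 N (compression)
  F[1-2] = +1721.5019 N (tension)
  F[1-3] = +182.3743 N (tension)
  F[2-3] = -180.6773 N (compression)
  F[2-4] = -102.2235 N (compression)
  F[3-4] = +205.4513 N (tension)
  Rx@0 = +2929.1400 N
  Ry@0 = +1938.0150 N
  Ry@4 = -178.2150 N

-102.223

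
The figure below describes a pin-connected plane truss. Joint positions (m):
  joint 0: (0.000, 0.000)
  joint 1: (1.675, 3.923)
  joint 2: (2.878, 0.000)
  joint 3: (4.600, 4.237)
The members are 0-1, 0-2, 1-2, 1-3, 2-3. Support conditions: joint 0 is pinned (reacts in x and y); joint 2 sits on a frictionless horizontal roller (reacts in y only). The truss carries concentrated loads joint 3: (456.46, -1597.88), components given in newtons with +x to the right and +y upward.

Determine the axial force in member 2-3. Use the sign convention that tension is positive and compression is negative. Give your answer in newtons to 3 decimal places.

-1858.797

N=4 nodes, M=5 members, R=3 reactions → 2N=8, M+R=8
member 0 (0-1): L=4.2656, (cx,cy)=(0.3927,0.9197)
member 1 (0-2): L=2.8780, (cx,cy)=(1.0000,0.0000)
member 2 (1-2): L=4.1033, (cx,cy)=(0.2932,-0.9561)
member 3 (1-3): L=2.9418, (cx,cy)=(0.9943,0.1067)
member 4 (2-3): L=4.5736, (cx,cy)=(0.3765,0.9264)
solve A·x = −loads:
  F[0-1] = +1770.2557 N (tension)
  F[0-2] = -238.6734 N (compression)
  F[1-2] = -1573.0569 N (compression)
  F[1-3] = +1162.9629 N (tension)
  F[2-3] = -1858.7969 N (compression)
  Rx@0 = -456.4600 N
  Ry@0 = -1628.0648 N
  Ry@2 = +3225.9448 N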